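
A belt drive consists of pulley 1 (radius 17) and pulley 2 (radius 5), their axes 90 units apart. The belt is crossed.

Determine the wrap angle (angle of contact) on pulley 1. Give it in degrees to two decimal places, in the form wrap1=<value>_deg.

crossed belt: β = asin((r1+r2)/C) = asin(22/90) = 14.1490°
wrap1 = wrap2 = π + 2β = 208.2980°

wrap1=208.30_deg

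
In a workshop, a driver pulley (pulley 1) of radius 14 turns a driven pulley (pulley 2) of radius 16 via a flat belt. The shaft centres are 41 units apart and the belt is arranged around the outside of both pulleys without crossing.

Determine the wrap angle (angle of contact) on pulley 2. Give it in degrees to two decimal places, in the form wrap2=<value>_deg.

wrap2=185.59_deg

open belt: β = asin((r2−r1)/C) = asin(2/41) = 2.7960°
wrap1 = π − 2β = 174.4079°
wrap2 = π + 2β = 185.5921°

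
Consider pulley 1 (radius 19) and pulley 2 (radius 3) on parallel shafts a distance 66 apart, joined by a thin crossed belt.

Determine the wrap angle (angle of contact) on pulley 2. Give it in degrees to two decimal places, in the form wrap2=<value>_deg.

wrap2=218.94_deg

crossed belt: β = asin((r1+r2)/C) = asin(22/66) = 19.4712°
wrap1 = wrap2 = π + 2β = 218.9424°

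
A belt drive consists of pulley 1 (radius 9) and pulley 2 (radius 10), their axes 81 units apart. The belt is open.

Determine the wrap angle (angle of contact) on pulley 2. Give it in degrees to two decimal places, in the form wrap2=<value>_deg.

wrap2=181.41_deg

open belt: β = asin((r2−r1)/C) = asin(1/81) = 0.7074°
wrap1 = π − 2β = 178.5853°
wrap2 = π + 2β = 181.4147°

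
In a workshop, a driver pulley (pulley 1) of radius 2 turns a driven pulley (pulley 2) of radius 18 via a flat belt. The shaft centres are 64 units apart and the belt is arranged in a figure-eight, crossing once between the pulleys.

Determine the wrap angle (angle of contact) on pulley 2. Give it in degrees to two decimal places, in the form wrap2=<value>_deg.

crossed belt: β = asin((r1+r2)/C) = asin(20/64) = 18.2100°
wrap1 = wrap2 = π + 2β = 216.4199°

wrap2=216.42_deg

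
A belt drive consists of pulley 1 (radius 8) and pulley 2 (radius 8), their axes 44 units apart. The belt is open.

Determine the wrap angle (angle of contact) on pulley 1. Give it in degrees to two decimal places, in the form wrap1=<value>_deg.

open belt: β = asin((r2−r1)/C) = asin(0/44) = 0.0000°
wrap1 = π − 2β = 180.0000°
wrap2 = π + 2β = 180.0000°

wrap1=180.00_deg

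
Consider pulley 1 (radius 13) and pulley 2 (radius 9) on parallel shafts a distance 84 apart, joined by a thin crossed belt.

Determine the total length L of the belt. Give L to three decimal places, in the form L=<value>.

L=242.911

crossed belt: β = asin((r1+r2)/C) = asin(22/84) = 15.1831°
wrap1 = wrap2 = π + 2β = 210.3662°
tangent length = C·cosβ = 81.0679
L = (r1+r2)·wrap + 2·C·cosβ = 22·3.6716 + 2·81.0679 = 242.9106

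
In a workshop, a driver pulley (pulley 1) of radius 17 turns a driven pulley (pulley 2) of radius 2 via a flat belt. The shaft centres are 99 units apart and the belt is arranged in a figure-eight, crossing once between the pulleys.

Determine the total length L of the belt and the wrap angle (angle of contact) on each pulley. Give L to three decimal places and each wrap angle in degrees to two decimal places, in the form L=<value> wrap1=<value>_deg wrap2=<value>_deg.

crossed belt: β = asin((r1+r2)/C) = asin(19/99) = 11.0648°
wrap1 = wrap2 = π + 2β = 202.1296°
tangent length = C·cosβ = 97.1597
L = (r1+r2)·wrap + 2·C·cosβ = 19·3.5278 + 2·97.1597 = 261.3480

L=261.348 wrap1=202.13_deg wrap2=202.13_deg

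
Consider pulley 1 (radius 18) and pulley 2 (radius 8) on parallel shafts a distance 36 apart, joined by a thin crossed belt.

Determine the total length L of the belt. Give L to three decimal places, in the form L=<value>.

crossed belt: β = asin((r1+r2)/C) = asin(26/36) = 46.2383°
wrap1 = wrap2 = π + 2β = 272.4765°
tangent length = C·cosβ = 24.8998
L = (r1+r2)·wrap + 2·C·cosβ = 26·4.7556 + 2·24.8998 = 173.4455

L=173.446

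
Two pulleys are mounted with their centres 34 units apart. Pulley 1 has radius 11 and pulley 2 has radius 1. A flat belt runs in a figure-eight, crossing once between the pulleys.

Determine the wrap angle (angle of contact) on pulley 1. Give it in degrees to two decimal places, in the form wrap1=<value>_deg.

crossed belt: β = asin((r1+r2)/C) = asin(12/34) = 20.6673°
wrap1 = wrap2 = π + 2β = 221.3346°

wrap1=221.33_deg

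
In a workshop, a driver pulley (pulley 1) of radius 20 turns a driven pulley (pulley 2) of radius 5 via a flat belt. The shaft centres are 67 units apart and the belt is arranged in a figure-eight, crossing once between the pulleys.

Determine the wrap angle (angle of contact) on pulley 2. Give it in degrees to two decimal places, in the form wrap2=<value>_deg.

crossed belt: β = asin((r1+r2)/C) = asin(25/67) = 21.9090°
wrap1 = wrap2 = π + 2β = 223.8181°

wrap2=223.82_deg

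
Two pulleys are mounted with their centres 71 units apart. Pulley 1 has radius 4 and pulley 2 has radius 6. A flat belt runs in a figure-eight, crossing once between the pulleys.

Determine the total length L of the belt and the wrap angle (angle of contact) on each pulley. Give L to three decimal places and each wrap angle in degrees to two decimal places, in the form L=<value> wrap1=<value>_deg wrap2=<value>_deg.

crossed belt: β = asin((r1+r2)/C) = asin(10/71) = 8.0967°
wrap1 = wrap2 = π + 2β = 196.1935°
tangent length = C·cosβ = 70.2922
L = (r1+r2)·wrap + 2·C·cosβ = 10·3.4242 + 2·70.2922 = 174.8267

L=174.827 wrap1=196.19_deg wrap2=196.19_deg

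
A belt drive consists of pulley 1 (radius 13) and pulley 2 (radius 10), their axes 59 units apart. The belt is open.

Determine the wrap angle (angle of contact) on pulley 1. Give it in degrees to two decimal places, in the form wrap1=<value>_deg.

wrap1=185.83_deg

open belt: β = asin((r2−r1)/C) = asin(-3/59) = -2.9146°
wrap1 = π − 2β = 185.8292°
wrap2 = π + 2β = 174.1708°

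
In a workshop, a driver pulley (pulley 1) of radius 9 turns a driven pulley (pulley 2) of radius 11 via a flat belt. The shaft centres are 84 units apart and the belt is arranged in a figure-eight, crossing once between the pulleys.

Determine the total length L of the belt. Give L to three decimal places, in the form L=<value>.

crossed belt: β = asin((r1+r2)/C) = asin(20/84) = 13.7741°
wrap1 = wrap2 = π + 2β = 207.5483°
tangent length = C·cosβ = 81.5843
L = (r1+r2)·wrap + 2·C·cosβ = 20·3.6224 + 2·81.5843 = 235.6166

L=235.617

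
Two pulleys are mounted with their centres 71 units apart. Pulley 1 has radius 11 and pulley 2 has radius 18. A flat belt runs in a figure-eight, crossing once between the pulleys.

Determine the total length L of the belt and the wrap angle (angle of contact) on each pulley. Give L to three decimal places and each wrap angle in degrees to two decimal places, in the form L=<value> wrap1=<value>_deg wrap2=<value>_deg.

L=245.125 wrap1=228.22_deg wrap2=228.22_deg

crossed belt: β = asin((r1+r2)/C) = asin(29/71) = 24.1075°
wrap1 = wrap2 = π + 2β = 228.2151°
tangent length = C·cosβ = 64.8074
L = (r1+r2)·wrap + 2·C·cosβ = 29·3.9831 + 2·64.8074 = 245.1249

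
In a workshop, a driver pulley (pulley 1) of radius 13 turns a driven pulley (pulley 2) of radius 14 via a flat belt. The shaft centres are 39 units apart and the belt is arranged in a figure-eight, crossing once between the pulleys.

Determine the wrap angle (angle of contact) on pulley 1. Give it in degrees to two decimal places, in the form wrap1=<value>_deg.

crossed belt: β = asin((r1+r2)/C) = asin(27/39) = 43.8131°
wrap1 = wrap2 = π + 2β = 267.6261°

wrap1=267.63_deg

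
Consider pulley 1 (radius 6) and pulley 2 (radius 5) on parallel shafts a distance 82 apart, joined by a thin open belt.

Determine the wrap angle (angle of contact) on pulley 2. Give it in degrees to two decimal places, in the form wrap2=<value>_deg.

wrap2=178.60_deg

open belt: β = asin((r2−r1)/C) = asin(-1/82) = -0.6987°
wrap1 = π − 2β = 181.3975°
wrap2 = π + 2β = 178.6025°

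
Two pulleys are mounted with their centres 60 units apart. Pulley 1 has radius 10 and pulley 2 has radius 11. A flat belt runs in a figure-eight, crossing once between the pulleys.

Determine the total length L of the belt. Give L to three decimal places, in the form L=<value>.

L=193.401

crossed belt: β = asin((r1+r2)/C) = asin(21/60) = 20.4873°
wrap1 = wrap2 = π + 2β = 220.9746°
tangent length = C·cosβ = 56.2050
L = (r1+r2)·wrap + 2·C·cosβ = 21·3.8567 + 2·56.2050 = 193.4014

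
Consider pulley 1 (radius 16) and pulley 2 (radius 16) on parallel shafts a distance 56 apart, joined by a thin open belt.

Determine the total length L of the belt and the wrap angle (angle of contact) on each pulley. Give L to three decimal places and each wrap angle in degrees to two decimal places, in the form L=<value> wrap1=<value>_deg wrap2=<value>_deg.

open belt: β = asin((r2−r1)/C) = asin(0/56) = 0.0000°
wrap1 = π − 2β = 180.0000°
wrap2 = π + 2β = 180.0000°
tangent length = C·cosβ = 56.0000
L = r1·wrap1 + r2·wrap2 + 2·C·cosβ = 16·3.1416 + 16·3.1416 + 2·56.0000 = 212.5310

L=212.531 wrap1=180.00_deg wrap2=180.00_deg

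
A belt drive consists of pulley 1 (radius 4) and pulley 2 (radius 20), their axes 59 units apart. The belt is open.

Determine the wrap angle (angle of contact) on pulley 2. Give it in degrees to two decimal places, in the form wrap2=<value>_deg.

open belt: β = asin((r2−r1)/C) = asin(16/59) = 15.7349°
wrap1 = π − 2β = 148.5302°
wrap2 = π + 2β = 211.4698°

wrap2=211.47_deg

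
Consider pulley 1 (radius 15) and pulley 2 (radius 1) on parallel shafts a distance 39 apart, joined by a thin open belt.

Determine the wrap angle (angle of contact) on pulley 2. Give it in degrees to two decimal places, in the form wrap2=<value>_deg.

wrap2=137.93_deg

open belt: β = asin((r2−r1)/C) = asin(-14/39) = -21.0372°
wrap1 = π − 2β = 222.0744°
wrap2 = π + 2β = 137.9256°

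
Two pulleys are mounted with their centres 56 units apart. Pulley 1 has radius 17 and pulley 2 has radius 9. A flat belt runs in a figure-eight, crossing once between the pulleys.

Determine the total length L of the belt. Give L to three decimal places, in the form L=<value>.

L=205.985

crossed belt: β = asin((r1+r2)/C) = asin(26/56) = 27.6640°
wrap1 = wrap2 = π + 2β = 235.3280°
tangent length = C·cosβ = 49.5984
L = (r1+r2)·wrap + 2·C·cosβ = 26·4.1072 + 2·49.5984 = 205.9852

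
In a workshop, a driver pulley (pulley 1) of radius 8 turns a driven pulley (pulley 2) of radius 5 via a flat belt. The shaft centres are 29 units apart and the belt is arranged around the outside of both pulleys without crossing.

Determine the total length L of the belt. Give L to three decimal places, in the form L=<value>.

L=99.151

open belt: β = asin((r2−r1)/C) = asin(-3/29) = -5.9378°
wrap1 = π − 2β = 191.8755°
wrap2 = π + 2β = 168.1245°
tangent length = C·cosβ = 28.8444
L = r1·wrap1 + r2·wrap2 + 2·C·cosβ = 8·3.3489 + 5·2.9343 + 2·28.8444 = 99.1513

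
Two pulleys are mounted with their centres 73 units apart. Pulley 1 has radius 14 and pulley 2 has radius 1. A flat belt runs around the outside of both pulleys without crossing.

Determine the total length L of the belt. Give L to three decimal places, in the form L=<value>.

L=195.445

open belt: β = asin((r2−r1)/C) = asin(-13/73) = -10.2581°
wrap1 = π − 2β = 200.5161°
wrap2 = π + 2β = 159.4839°
tangent length = C·cosβ = 71.8331
L = r1·wrap1 + r2·wrap2 + 2·C·cosβ = 14·3.4997 + 1·2.7835 + 2·71.8331 = 195.4451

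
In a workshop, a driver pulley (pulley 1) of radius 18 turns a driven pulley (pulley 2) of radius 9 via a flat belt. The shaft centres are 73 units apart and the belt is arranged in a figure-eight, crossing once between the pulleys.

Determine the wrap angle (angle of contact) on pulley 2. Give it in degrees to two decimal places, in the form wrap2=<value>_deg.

crossed belt: β = asin((r1+r2)/C) = asin(27/73) = 21.7072°
wrap1 = wrap2 = π + 2β = 223.4143°

wrap2=223.41_deg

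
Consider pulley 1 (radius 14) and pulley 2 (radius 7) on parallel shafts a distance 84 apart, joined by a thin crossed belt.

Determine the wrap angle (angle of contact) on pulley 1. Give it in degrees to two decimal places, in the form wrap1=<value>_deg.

crossed belt: β = asin((r1+r2)/C) = asin(21/84) = 14.4775°
wrap1 = wrap2 = π + 2β = 208.9550°

wrap1=208.96_deg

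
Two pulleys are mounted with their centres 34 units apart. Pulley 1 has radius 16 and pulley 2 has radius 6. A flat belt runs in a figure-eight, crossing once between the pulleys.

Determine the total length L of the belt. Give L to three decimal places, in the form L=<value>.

L=151.925

crossed belt: β = asin((r1+r2)/C) = asin(22/34) = 40.3202°
wrap1 = wrap2 = π + 2β = 260.6404°
tangent length = C·cosβ = 25.9230
L = (r1+r2)·wrap + 2·C·cosβ = 22·4.5490 + 2·25.9230 = 151.9247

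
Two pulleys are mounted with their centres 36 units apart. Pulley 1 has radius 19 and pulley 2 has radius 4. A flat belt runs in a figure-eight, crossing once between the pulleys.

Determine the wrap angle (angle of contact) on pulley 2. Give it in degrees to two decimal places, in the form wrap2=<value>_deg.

crossed belt: β = asin((r1+r2)/C) = asin(23/36) = 39.7090°
wrap1 = wrap2 = π + 2β = 259.4180°

wrap2=259.42_deg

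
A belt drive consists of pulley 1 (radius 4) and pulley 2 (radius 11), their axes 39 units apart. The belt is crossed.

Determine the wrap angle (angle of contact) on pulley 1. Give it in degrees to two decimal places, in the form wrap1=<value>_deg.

crossed belt: β = asin((r1+r2)/C) = asin(15/39) = 22.6199°
wrap1 = wrap2 = π + 2β = 225.2397°

wrap1=225.24_deg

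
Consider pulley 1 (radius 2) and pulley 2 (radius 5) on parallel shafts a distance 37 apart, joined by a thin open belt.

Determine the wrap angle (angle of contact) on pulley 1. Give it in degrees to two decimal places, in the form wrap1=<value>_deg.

open belt: β = asin((r2−r1)/C) = asin(3/37) = 4.6507°
wrap1 = π − 2β = 170.6986°
wrap2 = π + 2β = 189.3014°

wrap1=170.70_deg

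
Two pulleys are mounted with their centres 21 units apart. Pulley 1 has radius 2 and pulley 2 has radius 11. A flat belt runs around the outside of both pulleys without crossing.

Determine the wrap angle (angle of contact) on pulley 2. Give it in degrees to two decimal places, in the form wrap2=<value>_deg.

open belt: β = asin((r2−r1)/C) = asin(9/21) = 25.3769°
wrap1 = π − 2β = 129.2461°
wrap2 = π + 2β = 230.7539°

wrap2=230.75_deg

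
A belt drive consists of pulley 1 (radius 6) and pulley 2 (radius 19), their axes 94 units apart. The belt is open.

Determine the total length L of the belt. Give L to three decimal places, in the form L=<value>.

L=268.341

open belt: β = asin((r2−r1)/C) = asin(13/94) = 7.9494°
wrap1 = π − 2β = 164.1013°
wrap2 = π + 2β = 195.8987°
tangent length = C·cosβ = 93.0967
L = r1·wrap1 + r2·wrap2 + 2·C·cosβ = 6·2.8641 + 19·3.4191 + 2·93.0967 = 268.3406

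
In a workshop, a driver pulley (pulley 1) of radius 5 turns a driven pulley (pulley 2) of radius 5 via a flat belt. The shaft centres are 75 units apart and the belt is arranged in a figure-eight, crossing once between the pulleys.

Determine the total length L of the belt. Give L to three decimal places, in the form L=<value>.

L=182.751

crossed belt: β = asin((r1+r2)/C) = asin(10/75) = 7.6623°
wrap1 = wrap2 = π + 2β = 195.3245°
tangent length = C·cosβ = 74.3303
L = (r1+r2)·wrap + 2·C·cosβ = 10·3.4091 + 2·74.3303 = 182.7512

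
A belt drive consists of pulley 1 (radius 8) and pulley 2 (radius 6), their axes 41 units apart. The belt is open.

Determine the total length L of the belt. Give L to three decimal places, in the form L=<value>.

L=126.080

open belt: β = asin((r2−r1)/C) = asin(-2/41) = -2.7960°
wrap1 = π − 2β = 185.5921°
wrap2 = π + 2β = 174.4079°
tangent length = C·cosβ = 40.9512
L = r1·wrap1 + r2·wrap2 + 2·C·cosβ = 8·3.2392 + 6·3.0440 + 2·40.9512 = 126.0799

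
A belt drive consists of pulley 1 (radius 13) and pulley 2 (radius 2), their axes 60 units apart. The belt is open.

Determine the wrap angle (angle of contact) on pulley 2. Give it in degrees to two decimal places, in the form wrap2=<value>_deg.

open belt: β = asin((r2−r1)/C) = asin(-11/60) = -10.5640°
wrap1 = π − 2β = 201.1280°
wrap2 = π + 2β = 158.8720°

wrap2=158.87_deg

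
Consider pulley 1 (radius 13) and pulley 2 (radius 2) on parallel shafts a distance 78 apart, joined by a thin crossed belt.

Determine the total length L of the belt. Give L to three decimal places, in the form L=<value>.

L=206.017

crossed belt: β = asin((r1+r2)/C) = asin(15/78) = 11.0875°
wrap1 = wrap2 = π + 2β = 202.1750°
tangent length = C·cosβ = 76.5441
L = (r1+r2)·wrap + 2·C·cosβ = 15·3.5286 + 2·76.5441 = 206.0175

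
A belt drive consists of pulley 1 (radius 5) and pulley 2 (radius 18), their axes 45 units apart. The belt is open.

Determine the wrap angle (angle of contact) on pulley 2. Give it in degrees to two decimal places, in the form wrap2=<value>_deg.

open belt: β = asin((r2−r1)/C) = asin(13/45) = 16.7914°
wrap1 = π − 2β = 146.4171°
wrap2 = π + 2β = 213.5829°

wrap2=213.58_deg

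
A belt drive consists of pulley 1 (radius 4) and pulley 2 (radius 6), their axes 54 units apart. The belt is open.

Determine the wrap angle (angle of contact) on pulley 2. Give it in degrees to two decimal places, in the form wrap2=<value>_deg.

wrap2=184.25_deg

open belt: β = asin((r2−r1)/C) = asin(2/54) = 2.1226°
wrap1 = π − 2β = 175.7549°
wrap2 = π + 2β = 184.2451°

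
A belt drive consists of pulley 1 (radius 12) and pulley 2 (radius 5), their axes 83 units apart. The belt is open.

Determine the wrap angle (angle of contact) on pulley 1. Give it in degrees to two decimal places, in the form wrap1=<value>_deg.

wrap1=189.68_deg

open belt: β = asin((r2−r1)/C) = asin(-7/83) = -4.8379°
wrap1 = π − 2β = 189.6758°
wrap2 = π + 2β = 170.3242°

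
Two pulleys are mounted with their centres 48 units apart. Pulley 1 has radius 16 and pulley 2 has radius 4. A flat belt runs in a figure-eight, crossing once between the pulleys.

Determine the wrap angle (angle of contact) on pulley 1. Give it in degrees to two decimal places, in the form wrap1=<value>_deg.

wrap1=229.25_deg

crossed belt: β = asin((r1+r2)/C) = asin(20/48) = 24.6243°
wrap1 = wrap2 = π + 2β = 229.2486°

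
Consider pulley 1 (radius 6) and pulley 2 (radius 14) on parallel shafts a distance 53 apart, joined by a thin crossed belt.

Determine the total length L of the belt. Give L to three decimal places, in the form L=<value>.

L=176.473

crossed belt: β = asin((r1+r2)/C) = asin(20/53) = 22.1702°
wrap1 = wrap2 = π + 2β = 224.3403°
tangent length = C·cosβ = 49.0816
L = (r1+r2)·wrap + 2·C·cosβ = 20·3.9155 + 2·49.0816 = 176.4727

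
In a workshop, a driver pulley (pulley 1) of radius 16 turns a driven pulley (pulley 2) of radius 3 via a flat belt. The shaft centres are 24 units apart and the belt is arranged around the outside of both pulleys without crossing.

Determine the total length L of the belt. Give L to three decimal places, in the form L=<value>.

L=114.922

open belt: β = asin((r2−r1)/C) = asin(-13/24) = -32.7972°
wrap1 = π − 2β = 245.5943°
wrap2 = π + 2β = 114.4057°
tangent length = C·cosβ = 20.1742
L = r1·wrap1 + r2·wrap2 + 2·C·cosβ = 16·4.2864 + 3·1.9968 + 2·20.1742 = 114.9216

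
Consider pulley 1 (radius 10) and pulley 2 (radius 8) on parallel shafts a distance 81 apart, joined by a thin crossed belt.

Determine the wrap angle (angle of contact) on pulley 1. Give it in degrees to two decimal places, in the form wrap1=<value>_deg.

wrap1=205.68_deg

crossed belt: β = asin((r1+r2)/C) = asin(18/81) = 12.8396°
wrap1 = wrap2 = π + 2β = 205.6792°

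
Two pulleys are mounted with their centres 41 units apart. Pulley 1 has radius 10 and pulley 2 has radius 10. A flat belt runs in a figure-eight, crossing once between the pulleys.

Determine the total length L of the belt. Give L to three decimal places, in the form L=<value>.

L=154.797

crossed belt: β = asin((r1+r2)/C) = asin(20/41) = 29.1964°
wrap1 = wrap2 = π + 2β = 238.3928°
tangent length = C·cosβ = 35.7911
L = (r1+r2)·wrap + 2·C·cosβ = 20·4.1607 + 2·35.7911 = 154.7969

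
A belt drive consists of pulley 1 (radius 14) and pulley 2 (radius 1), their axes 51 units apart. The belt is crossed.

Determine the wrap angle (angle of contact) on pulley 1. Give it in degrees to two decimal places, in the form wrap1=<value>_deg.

wrap1=214.21_deg

crossed belt: β = asin((r1+r2)/C) = asin(15/51) = 17.1046°
wrap1 = wrap2 = π + 2β = 214.2093°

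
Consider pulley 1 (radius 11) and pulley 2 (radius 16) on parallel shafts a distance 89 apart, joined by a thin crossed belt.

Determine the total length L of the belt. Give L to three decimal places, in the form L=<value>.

crossed belt: β = asin((r1+r2)/C) = asin(27/89) = 17.6602°
wrap1 = wrap2 = π + 2β = 215.3203°
tangent length = C·cosβ = 84.8057
L = (r1+r2)·wrap + 2·C·cosβ = 27·3.7580 + 2·84.8057 = 271.0786

L=271.079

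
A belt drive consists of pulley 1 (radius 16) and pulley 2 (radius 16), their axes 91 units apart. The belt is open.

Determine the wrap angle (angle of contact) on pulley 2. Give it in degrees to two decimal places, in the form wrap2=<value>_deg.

open belt: β = asin((r2−r1)/C) = asin(0/91) = 0.0000°
wrap1 = π − 2β = 180.0000°
wrap2 = π + 2β = 180.0000°

wrap2=180.00_deg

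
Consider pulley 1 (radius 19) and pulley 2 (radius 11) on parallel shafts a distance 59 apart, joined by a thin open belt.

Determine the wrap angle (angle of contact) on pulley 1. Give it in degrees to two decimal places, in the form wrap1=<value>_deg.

wrap1=195.59_deg

open belt: β = asin((r2−r1)/C) = asin(-8/59) = -7.7929°
wrap1 = π − 2β = 195.5858°
wrap2 = π + 2β = 164.4142°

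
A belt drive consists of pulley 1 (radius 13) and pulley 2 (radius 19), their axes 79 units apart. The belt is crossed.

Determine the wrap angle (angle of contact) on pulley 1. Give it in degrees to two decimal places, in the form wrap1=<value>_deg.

wrap1=227.79_deg

crossed belt: β = asin((r1+r2)/C) = asin(32/79) = 23.8951°
wrap1 = wrap2 = π + 2β = 227.7902°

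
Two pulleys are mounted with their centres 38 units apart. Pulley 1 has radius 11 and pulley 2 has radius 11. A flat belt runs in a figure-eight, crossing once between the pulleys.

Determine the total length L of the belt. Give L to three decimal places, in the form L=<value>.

crossed belt: β = asin((r1+r2)/C) = asin(22/38) = 35.3765°
wrap1 = wrap2 = π + 2β = 250.7531°
tangent length = C·cosβ = 30.9839
L = (r1+r2)·wrap + 2·C·cosβ = 22·4.3765 + 2·30.9839 = 158.2500

L=158.250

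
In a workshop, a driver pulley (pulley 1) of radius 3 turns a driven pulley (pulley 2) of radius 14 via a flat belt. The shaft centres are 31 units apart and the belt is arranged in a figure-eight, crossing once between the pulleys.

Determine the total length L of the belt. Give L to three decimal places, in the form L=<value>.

L=124.988

crossed belt: β = asin((r1+r2)/C) = asin(17/31) = 33.2564°
wrap1 = wrap2 = π + 2β = 246.5129°
tangent length = C·cosβ = 25.9230
L = (r1+r2)·wrap + 2·C·cosβ = 17·4.3025 + 2·25.9230 = 124.9878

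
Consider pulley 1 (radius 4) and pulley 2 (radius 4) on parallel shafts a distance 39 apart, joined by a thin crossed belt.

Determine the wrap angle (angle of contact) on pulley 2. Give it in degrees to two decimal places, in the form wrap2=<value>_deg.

crossed belt: β = asin((r1+r2)/C) = asin(8/39) = 11.8370°
wrap1 = wrap2 = π + 2β = 203.6740°

wrap2=203.67_deg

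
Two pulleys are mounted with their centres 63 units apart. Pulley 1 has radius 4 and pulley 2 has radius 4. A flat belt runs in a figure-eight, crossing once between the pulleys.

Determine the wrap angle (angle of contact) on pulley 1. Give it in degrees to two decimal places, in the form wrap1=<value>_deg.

crossed belt: β = asin((r1+r2)/C) = asin(8/63) = 7.2954°
wrap1 = wrap2 = π + 2β = 194.5907°

wrap1=194.59_deg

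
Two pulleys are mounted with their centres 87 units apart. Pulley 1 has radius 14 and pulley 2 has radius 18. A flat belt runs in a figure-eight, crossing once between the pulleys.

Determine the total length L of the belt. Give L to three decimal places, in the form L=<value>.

L=286.440

crossed belt: β = asin((r1+r2)/C) = asin(32/87) = 21.5810°
wrap1 = wrap2 = π + 2β = 223.1620°
tangent length = C·cosβ = 80.9012
L = (r1+r2)·wrap + 2·C·cosβ = 32·3.8949 + 2·80.9012 = 286.4395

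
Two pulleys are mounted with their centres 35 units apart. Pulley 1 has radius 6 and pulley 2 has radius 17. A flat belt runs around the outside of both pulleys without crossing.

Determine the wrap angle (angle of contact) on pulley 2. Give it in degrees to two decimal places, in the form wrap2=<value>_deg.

wrap2=216.64_deg

open belt: β = asin((r2−r1)/C) = asin(11/35) = 18.3177°
wrap1 = π − 2β = 143.3646°
wrap2 = π + 2β = 216.6354°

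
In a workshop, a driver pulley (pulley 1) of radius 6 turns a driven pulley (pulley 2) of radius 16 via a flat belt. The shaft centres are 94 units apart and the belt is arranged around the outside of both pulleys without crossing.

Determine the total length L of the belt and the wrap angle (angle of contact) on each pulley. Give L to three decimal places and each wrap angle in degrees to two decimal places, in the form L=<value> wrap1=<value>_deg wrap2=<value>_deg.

open belt: β = asin((r2−r1)/C) = asin(10/94) = 6.1069°
wrap1 = π − 2β = 167.7863°
wrap2 = π + 2β = 192.2137°
tangent length = C·cosβ = 93.4666
L = r1·wrap1 + r2·wrap2 + 2·C·cosβ = 6·2.9284 + 16·3.3548 + 2·93.4666 = 258.1799

L=258.180 wrap1=167.79_deg wrap2=192.21_deg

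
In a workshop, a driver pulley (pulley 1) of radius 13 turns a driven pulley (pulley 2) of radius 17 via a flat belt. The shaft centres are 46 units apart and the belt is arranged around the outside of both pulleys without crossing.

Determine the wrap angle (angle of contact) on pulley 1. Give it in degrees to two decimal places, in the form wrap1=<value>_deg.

open belt: β = asin((r2−r1)/C) = asin(4/46) = 4.9885°
wrap1 = π − 2β = 170.0229°
wrap2 = π + 2β = 189.9771°

wrap1=170.02_deg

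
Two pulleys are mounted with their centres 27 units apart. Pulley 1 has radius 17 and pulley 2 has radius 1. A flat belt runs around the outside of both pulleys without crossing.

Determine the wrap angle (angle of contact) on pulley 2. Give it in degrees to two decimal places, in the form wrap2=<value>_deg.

wrap2=107.32_deg

open belt: β = asin((r2−r1)/C) = asin(-16/27) = -36.3412°
wrap1 = π − 2β = 252.6824°
wrap2 = π + 2β = 107.3176°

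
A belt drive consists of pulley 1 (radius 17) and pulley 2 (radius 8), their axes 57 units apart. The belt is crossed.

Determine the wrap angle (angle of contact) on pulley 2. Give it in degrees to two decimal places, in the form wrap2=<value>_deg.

wrap2=232.03_deg

crossed belt: β = asin((r1+r2)/C) = asin(25/57) = 26.0144°
wrap1 = wrap2 = π + 2β = 232.0287°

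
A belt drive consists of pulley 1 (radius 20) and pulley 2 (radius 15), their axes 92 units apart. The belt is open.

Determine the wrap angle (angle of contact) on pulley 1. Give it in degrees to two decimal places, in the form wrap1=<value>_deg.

wrap1=186.23_deg

open belt: β = asin((r2−r1)/C) = asin(-5/92) = -3.1154°
wrap1 = π − 2β = 186.2309°
wrap2 = π + 2β = 173.7691°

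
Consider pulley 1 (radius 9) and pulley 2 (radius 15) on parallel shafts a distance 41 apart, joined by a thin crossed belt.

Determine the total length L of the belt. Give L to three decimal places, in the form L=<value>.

crossed belt: β = asin((r1+r2)/C) = asin(24/41) = 35.8288°
wrap1 = wrap2 = π + 2β = 251.6577°
tangent length = C·cosβ = 33.2415
L = (r1+r2)·wrap + 2·C·cosβ = 24·4.3923 + 2·33.2415 = 171.8972

L=171.897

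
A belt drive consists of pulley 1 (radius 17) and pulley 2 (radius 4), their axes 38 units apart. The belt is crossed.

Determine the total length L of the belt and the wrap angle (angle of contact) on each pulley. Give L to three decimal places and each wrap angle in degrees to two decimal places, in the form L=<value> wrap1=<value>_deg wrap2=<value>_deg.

crossed belt: β = asin((r1+r2)/C) = asin(21/38) = 33.5477°
wrap1 = wrap2 = π + 2β = 247.0955°
tangent length = C·cosβ = 31.6702
L = (r1+r2)·wrap + 2·C·cosβ = 21·4.3126 + 2·31.6702 = 153.9056

L=153.906 wrap1=247.10_deg wrap2=247.10_deg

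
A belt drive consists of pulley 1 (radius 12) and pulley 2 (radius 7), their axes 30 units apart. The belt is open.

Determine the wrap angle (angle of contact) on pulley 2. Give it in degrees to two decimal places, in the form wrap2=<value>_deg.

wrap2=160.81_deg

open belt: β = asin((r2−r1)/C) = asin(-5/30) = -9.5941°
wrap1 = π − 2β = 199.1881°
wrap2 = π + 2β = 160.8119°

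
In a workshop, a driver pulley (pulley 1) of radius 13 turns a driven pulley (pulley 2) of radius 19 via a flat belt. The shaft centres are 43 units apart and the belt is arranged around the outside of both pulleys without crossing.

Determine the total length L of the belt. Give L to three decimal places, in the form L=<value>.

open belt: β = asin((r2−r1)/C) = asin(6/43) = 8.0209°
wrap1 = π − 2β = 163.9581°
wrap2 = π + 2β = 196.0419°
tangent length = C·cosβ = 42.5793
L = r1·wrap1 + r2·wrap2 + 2·C·cosβ = 13·2.8616 + 19·3.4216 + 2·42.5793 = 187.3695

L=187.370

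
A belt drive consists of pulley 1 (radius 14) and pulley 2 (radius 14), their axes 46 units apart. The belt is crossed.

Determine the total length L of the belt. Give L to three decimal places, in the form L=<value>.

L=197.605

crossed belt: β = asin((r1+r2)/C) = asin(28/46) = 37.4952°
wrap1 = wrap2 = π + 2β = 254.9905°
tangent length = C·cosβ = 36.4966
L = (r1+r2)·wrap + 2·C·cosβ = 28·4.4504 + 2·36.4966 = 197.6050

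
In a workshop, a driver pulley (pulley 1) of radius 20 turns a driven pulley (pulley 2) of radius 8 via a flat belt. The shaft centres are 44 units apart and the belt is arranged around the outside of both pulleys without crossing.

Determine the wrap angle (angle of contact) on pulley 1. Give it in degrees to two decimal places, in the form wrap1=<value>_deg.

open belt: β = asin((r2−r1)/C) = asin(-12/44) = -15.8266°
wrap1 = π − 2β = 211.6532°
wrap2 = π + 2β = 148.3468°

wrap1=211.65_deg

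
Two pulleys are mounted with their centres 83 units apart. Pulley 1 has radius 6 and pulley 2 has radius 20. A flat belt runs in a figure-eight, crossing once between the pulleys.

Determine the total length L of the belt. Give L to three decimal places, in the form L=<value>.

L=255.895

crossed belt: β = asin((r1+r2)/C) = asin(26/83) = 18.2554°
wrap1 = wrap2 = π + 2β = 216.5108°
tangent length = C·cosβ = 78.8226
L = (r1+r2)·wrap + 2·C·cosβ = 26·3.7788 + 2·78.8226 = 255.8946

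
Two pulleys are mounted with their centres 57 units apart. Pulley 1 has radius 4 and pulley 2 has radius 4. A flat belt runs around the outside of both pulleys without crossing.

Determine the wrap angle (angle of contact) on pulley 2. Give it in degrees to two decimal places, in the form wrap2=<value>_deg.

wrap2=180.00_deg

open belt: β = asin((r2−r1)/C) = asin(0/57) = 0.0000°
wrap1 = π − 2β = 180.0000°
wrap2 = π + 2β = 180.0000°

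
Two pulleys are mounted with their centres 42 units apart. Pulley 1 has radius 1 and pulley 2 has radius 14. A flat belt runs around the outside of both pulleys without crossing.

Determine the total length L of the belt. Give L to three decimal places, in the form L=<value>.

L=135.181

open belt: β = asin((r2−r1)/C) = asin(13/42) = 18.0305°
wrap1 = π − 2β = 143.9389°
wrap2 = π + 2β = 216.0611°
tangent length = C·cosβ = 39.9375
L = r1·wrap1 + r2·wrap2 + 2·C·cosβ = 1·2.5122 + 14·3.7710 + 2·39.9375 = 135.1808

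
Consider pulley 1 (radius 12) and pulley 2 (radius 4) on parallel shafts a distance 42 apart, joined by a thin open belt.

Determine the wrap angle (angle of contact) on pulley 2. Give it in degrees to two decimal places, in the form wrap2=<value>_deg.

wrap2=158.04_deg

open belt: β = asin((r2−r1)/C) = asin(-8/42) = -10.9806°
wrap1 = π − 2β = 201.9612°
wrap2 = π + 2β = 158.0388°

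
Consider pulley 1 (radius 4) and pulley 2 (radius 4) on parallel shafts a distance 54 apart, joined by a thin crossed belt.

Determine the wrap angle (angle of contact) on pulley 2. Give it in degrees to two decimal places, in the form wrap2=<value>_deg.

crossed belt: β = asin((r1+r2)/C) = asin(8/54) = 8.5196°
wrap1 = wrap2 = π + 2β = 197.0392°

wrap2=197.04_deg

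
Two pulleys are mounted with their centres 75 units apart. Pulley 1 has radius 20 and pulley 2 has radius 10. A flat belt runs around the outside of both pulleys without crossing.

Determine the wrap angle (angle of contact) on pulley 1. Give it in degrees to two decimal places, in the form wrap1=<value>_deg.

wrap1=195.32_deg

open belt: β = asin((r2−r1)/C) = asin(-10/75) = -7.6623°
wrap1 = π − 2β = 195.3245°
wrap2 = π + 2β = 164.6755°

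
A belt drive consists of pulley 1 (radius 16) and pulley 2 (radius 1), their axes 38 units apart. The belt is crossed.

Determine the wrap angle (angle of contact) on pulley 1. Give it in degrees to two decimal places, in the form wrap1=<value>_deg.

wrap1=233.15_deg

crossed belt: β = asin((r1+r2)/C) = asin(17/38) = 26.5750°
wrap1 = wrap2 = π + 2β = 233.1499°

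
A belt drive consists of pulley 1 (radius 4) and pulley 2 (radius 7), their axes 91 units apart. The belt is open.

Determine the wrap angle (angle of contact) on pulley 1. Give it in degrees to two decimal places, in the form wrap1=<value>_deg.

open belt: β = asin((r2−r1)/C) = asin(3/91) = 1.8892°
wrap1 = π − 2β = 176.2216°
wrap2 = π + 2β = 183.7784°

wrap1=176.22_deg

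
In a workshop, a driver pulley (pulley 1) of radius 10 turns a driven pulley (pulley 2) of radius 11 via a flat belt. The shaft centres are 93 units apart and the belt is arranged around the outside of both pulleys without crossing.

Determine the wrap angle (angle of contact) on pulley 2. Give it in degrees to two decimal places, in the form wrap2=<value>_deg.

open belt: β = asin((r2−r1)/C) = asin(1/93) = 0.6161°
wrap1 = π − 2β = 178.7678°
wrap2 = π + 2β = 181.2322°

wrap2=181.23_deg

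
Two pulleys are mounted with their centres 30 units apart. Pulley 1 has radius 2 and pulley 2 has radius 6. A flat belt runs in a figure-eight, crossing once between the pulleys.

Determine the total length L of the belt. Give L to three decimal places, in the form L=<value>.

crossed belt: β = asin((r1+r2)/C) = asin(8/30) = 15.4660°
wrap1 = wrap2 = π + 2β = 210.9320°
tangent length = C·cosβ = 28.9137
L = (r1+r2)·wrap + 2·C·cosβ = 8·3.6815 + 2·28.9137 = 87.2790

L=87.279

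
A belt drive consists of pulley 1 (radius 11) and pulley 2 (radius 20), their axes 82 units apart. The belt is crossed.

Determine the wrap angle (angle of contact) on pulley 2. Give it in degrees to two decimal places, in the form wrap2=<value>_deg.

crossed belt: β = asin((r1+r2)/C) = asin(31/82) = 22.2129°
wrap1 = wrap2 = π + 2β = 224.4257°

wrap2=224.43_deg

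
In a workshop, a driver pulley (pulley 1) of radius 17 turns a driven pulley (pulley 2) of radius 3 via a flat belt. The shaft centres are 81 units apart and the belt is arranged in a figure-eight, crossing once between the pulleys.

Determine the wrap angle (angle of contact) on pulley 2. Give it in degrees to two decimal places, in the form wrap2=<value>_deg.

crossed belt: β = asin((r1+r2)/C) = asin(20/81) = 14.2949°
wrap1 = wrap2 = π + 2β = 208.5899°

wrap2=208.59_deg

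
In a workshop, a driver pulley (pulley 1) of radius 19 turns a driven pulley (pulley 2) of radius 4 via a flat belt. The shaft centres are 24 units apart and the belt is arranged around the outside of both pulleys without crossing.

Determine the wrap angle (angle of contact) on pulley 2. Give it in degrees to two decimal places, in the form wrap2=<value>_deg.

open belt: β = asin((r2−r1)/C) = asin(-15/24) = -38.6822°
wrap1 = π − 2β = 257.3644°
wrap2 = π + 2β = 102.6356°

wrap2=102.64_deg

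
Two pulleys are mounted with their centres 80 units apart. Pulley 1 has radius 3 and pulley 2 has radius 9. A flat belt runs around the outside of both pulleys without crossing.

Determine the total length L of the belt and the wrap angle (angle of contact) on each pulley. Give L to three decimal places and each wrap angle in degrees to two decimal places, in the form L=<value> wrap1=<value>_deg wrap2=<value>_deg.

L=198.149 wrap1=171.40_deg wrap2=188.60_deg

open belt: β = asin((r2−r1)/C) = asin(6/80) = 4.3012°
wrap1 = π − 2β = 171.3976°
wrap2 = π + 2β = 188.6024°
tangent length = C·cosβ = 79.7747
L = r1·wrap1 + r2·wrap2 + 2·C·cosβ = 3·2.9915 + 9·3.2917 + 2·79.7747 = 198.1493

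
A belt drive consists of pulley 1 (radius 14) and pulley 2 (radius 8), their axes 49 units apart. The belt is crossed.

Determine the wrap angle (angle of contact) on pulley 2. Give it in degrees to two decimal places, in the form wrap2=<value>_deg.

wrap2=233.36_deg

crossed belt: β = asin((r1+r2)/C) = asin(22/49) = 26.6782°
wrap1 = wrap2 = π + 2β = 233.3565°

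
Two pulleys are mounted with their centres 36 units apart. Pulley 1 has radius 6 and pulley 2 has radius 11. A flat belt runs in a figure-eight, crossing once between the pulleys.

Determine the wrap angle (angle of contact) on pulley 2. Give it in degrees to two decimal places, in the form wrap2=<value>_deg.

crossed belt: β = asin((r1+r2)/C) = asin(17/36) = 28.1786°
wrap1 = wrap2 = π + 2β = 236.3573°

wrap2=236.36_deg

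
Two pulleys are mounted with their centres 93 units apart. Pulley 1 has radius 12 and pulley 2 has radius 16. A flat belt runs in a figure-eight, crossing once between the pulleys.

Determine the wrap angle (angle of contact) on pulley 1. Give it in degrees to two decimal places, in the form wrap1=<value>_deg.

crossed belt: β = asin((r1+r2)/C) = asin(28/93) = 17.5222°
wrap1 = wrap2 = π + 2β = 215.0444°

wrap1=215.04_deg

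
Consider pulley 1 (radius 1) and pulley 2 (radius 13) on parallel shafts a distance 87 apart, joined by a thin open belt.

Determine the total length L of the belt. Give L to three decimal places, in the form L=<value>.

L=219.640

open belt: β = asin((r2−r1)/C) = asin(12/87) = 7.9281°
wrap1 = π − 2β = 164.1437°
wrap2 = π + 2β = 195.8563°
tangent length = C·cosβ = 86.1684
L = r1·wrap1 + r2·wrap2 + 2·C·cosβ = 1·2.8648 + 13·3.4183 + 2·86.1684 = 219.6401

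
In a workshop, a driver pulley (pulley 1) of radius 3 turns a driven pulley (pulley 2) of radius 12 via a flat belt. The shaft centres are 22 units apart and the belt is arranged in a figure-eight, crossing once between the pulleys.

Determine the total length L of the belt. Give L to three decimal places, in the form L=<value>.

L=101.818

crossed belt: β = asin((r1+r2)/C) = asin(15/22) = 42.9859°
wrap1 = wrap2 = π + 2β = 265.9718°
tangent length = C·cosβ = 16.0935
L = (r1+r2)·wrap + 2·C·cosβ = 15·4.6421 + 2·16.0935 = 101.8182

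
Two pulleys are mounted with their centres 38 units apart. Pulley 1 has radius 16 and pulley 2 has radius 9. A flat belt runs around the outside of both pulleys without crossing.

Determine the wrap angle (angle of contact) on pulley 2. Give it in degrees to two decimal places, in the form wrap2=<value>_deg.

open belt: β = asin((r2−r1)/C) = asin(-7/38) = -10.6151°
wrap1 = π − 2β = 201.2302°
wrap2 = π + 2β = 158.7698°

wrap2=158.77_deg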